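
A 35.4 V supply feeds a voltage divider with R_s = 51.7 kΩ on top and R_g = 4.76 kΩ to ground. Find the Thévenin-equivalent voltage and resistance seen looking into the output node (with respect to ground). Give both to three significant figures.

V_th is the open-circuit tap voltage: 35.4 × 4.76/(51.7 + 4.76) = 2.98 V.
With the supply zeroed, R_s and R_g appear in parallel from the tap: R_th = R_s‖R_g = (51.7 × 4.76)/56.46 = 4.36 kΩ.

V_th = 2.98 V, R_th = 4.36 kΩ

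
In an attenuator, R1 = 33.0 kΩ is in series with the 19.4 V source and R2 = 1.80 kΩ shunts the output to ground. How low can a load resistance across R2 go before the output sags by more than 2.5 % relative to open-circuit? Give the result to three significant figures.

Output resistance R_th = R1‖R2 = (33.0 × 1.80)/34.80 = 1.707 kΩ.
The fractional drop is R_th/(R_th + R_L); requiring this ≤ 0.0250 gives R_L ≥ R_th(1/0.0250 − 1) = 1.707 × 39.00 = 66.6 kΩ.

R_L(min) ≈ 66.6 kΩ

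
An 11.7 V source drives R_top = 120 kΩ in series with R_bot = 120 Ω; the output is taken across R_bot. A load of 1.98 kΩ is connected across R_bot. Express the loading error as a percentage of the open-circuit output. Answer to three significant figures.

5.71 %

The divider's output (Thévenin) resistance is R_top‖R_bot = 119.9 Ω.
Fractional drop under load = R_th/(R_th + R_L) = 119.9 / (119.9 + 1980) = 0.05709.
So the output falls by 5.71 %.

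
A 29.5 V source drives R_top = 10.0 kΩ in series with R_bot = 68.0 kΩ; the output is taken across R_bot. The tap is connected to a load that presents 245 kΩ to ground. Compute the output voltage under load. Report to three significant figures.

V_out ≈ 24.8 V

The load sits in parallel with R_bot: R_bot‖R_L = (68.0 × 245) / (68.0 + 245) = 53.23 kΩ.
V_out = 29.5 × 53.23 / (10.0 + 53.23) = 29.5 × 53.23/63.23 = 24.8 V.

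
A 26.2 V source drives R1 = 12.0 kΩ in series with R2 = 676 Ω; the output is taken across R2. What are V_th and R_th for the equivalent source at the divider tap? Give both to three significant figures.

V_th is the open-circuit tap voltage: 26.2 × 676/(12000 + 676) = 1.40 V.
With the supply zeroed, R1 and R2 appear in parallel from the tap: R_th = R1‖R2 = (12000 × 676)/12680 = 640 Ω.

V_th = 1.40 V, R_th = 640 Ω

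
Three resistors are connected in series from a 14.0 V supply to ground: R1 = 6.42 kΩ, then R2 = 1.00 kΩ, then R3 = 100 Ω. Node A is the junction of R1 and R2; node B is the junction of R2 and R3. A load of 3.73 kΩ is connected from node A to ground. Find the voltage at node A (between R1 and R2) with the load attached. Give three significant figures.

Below node A the series string R2+R3 = 1100 Ω sits in parallel with the 3730 Ω load: 849.5 Ω.
V_A = 14.0 × 849.5/(6420 + 849.5) = 1.64 V.

V ≈ 1.64 V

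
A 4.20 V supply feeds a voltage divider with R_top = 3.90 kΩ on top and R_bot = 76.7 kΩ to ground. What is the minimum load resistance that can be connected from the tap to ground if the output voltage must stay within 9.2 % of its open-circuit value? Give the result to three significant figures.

R_L(min) ≈ 36.6 kΩ

Output resistance R_th = R_top‖R_bot = (3.90 × 76.7)/80.60 = 3.711 kΩ.
The fractional drop is R_th/(R_th + R_L); requiring this ≤ 0.0920 gives R_L ≥ R_th(1/0.0920 − 1) = 3.711 × 9.870 = 36.6 kΩ.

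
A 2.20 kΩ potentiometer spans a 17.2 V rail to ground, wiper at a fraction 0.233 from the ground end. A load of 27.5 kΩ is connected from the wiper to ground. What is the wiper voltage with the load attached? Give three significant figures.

V ≈ 3.95 V

The wiper splits the pot into (1−α)R = 1687 Ω above and αR = 512.6 Ω below.
Lower section ‖ load = 503.2 Ω.
V_wiper = 17.2 × 503.2/(1687 + 503.2) = 3.95 V.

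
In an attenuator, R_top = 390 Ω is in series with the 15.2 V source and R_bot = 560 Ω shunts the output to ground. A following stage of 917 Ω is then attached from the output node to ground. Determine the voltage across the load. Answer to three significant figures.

The load sits in parallel with R_bot: R_bot‖R_L = (560 × 917) / (560 + 917) = 347.7 Ω.
V_out = 15.2 × 347.7 / (390 + 347.7) = 15.2 × 347.7/737.7 = 7.16 V.

V_out ≈ 7.16 V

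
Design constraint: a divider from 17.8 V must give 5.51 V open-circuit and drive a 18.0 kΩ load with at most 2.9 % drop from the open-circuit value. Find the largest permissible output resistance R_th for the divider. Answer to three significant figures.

Loading drop = R_th/(R_th + R_L) ≤ 0.0290, so R_th ≤ R_L · ε/(1−ε) = 18.0 kΩ × 0.0290/0.9710 = 538 Ω.
(Any R1, R2 with R2/(R1+R2) = 0.310 and R1‖R2 ≤ 538 Ω will meet the spec.)

R_th ≤ 538 Ω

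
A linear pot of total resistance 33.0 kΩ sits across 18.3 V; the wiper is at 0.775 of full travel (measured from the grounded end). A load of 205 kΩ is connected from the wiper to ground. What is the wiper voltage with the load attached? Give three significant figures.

V ≈ 13.8 V

The wiper splits the pot into (1−α)R = 7.425 kΩ above and αR = 25.57 kΩ below.
Lower section ‖ load = 22.74 kΩ.
V_wiper = 18.3 × 22.74/(7.425 + 22.74) = 13.8 V.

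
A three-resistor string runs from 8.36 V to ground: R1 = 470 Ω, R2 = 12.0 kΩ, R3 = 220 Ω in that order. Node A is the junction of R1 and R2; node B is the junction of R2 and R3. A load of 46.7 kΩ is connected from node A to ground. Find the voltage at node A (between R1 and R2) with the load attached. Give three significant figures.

Below node A the series string R2+R3 = 12220 Ω sits in parallel with the 46700 Ω load: 9686 Ω.
V_A = 8.36 × 9686/(470 + 9686) = 7.97 V.

V ≈ 7.97 V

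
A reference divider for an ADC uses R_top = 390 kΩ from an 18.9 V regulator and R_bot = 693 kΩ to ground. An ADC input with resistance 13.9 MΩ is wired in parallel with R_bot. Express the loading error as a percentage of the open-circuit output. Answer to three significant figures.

1.76 %

The divider's output (Thévenin) resistance is R_top‖R_bot = 249.6 kΩ.
Fractional drop under load = R_th/(R_th + R_L) = 249.6 / (249.6 + 13900) = 0.01764.
So the output falls by 1.76 %.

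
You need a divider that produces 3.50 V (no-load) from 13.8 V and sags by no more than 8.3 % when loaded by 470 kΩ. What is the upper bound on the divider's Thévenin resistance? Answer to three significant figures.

Loading drop = R_th/(R_th + R_L) ≤ 0.0830, so R_th ≤ R_L · ε/(1−ε) = 470 kΩ × 0.0830/0.9170 = 42.5 kΩ.
(Any R1, R2 with R2/(R1+R2) = 0.254 and R1‖R2 ≤ 42.5 kΩ will meet the spec.)

R_th ≤ 42.5 kΩ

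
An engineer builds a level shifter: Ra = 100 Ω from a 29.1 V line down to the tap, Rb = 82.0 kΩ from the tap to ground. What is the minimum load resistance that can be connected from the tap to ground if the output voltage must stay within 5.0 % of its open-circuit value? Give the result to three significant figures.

Output resistance R_th = Ra‖Rb = (100 × 82000)/82100 = 99.88 Ω.
The fractional drop is R_th/(R_th + R_L); requiring this ≤ 0.0500 gives R_L ≥ R_th(1/0.0500 − 1) = 99.88 × 19.00 = 1.90 kΩ.

R_L(min) ≈ 1.90 kΩ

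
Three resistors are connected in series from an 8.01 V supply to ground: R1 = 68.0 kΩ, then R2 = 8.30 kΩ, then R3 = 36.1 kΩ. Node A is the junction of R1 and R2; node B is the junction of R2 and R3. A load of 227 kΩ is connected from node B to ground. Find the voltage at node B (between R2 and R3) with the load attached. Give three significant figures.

V ≈ 2.32 V

At node B, R3 is in parallel with the load: R3‖R_L = 31.15 kΩ.
Below node A the resistance is R2 + (R3‖R_L) = 39.45 kΩ, so V_A = 8.01 × 39.45/107.4 = 2.941 V.
Then V_B = V_A × (R3‖R_L)/(R2 + R3‖R_L) = 2.941 × 31.15/39.45 = 2.32 V.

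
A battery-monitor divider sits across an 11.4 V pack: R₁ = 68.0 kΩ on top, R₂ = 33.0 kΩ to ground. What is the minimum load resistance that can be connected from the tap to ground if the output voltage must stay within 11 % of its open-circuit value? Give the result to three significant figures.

R_L(min) ≈ 180 kΩ

Output resistance R_th = R₁‖R₂ = (68.0 × 33.0)/101.0 = 22.22 kΩ.
The fractional drop is R_th/(R_th + R_L); requiring this ≤ 0.110 gives R_L ≥ R_th(1/0.110 − 1) = 22.22 × 8.091 = 180 kΩ.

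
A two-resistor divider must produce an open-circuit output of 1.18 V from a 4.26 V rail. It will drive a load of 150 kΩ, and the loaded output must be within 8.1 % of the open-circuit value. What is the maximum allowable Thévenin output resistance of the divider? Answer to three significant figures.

R_th ≤ 13.2 kΩ

Loading drop = R_th/(R_th + R_L) ≤ 0.0810, so R_th ≤ R_L · ε/(1−ε) = 150 kΩ × 0.0810/0.9190 = 13.2 kΩ.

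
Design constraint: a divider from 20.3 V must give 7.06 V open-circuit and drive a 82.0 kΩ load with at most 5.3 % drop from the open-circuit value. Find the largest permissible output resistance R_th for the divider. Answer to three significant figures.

R_th ≤ 4.59 kΩ

Loading drop = R_th/(R_th + R_L) ≤ 0.0530, so R_th ≤ R_L · ε/(1−ε) = 82.0 kΩ × 0.0530/0.9470 = 4.59 kΩ.
(Any R1, R2 with R2/(R1+R2) = 0.348 and R1‖R2 ≤ 4.59 kΩ will meet the spec.)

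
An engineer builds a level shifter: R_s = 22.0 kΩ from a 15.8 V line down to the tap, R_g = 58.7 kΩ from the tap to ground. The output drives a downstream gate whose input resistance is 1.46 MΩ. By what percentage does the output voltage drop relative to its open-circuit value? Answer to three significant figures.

1.08 %

The divider's output (Thévenin) resistance is R_s‖R_g = 16.00 kΩ.
Fractional drop under load = R_th/(R_th + R_L) = 16.00 / (16.00 + 1460) = 0.01084.
So the output falls by 1.08 %.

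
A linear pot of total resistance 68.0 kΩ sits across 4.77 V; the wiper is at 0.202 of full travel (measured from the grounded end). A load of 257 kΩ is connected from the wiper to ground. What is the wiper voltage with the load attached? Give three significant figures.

The wiper splits the pot into (1−α)R = 54.26 kΩ above and αR = 13.74 kΩ below.
Lower section ‖ load = 13.04 kΩ.
V_wiper = 4.77 × 13.04/(54.26 + 13.04) = 0.924 V.

V ≈ 0.924 V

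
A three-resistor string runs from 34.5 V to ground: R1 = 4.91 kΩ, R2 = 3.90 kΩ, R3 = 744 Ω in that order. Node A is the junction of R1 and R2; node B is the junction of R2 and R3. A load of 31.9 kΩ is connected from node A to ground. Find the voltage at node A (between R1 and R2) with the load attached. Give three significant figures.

V ≈ 15.6 V

Below node A the series string R2+R3 = 4644 Ω sits in parallel with the 31900 Ω load: 4054 Ω.
V_A = 34.5 × 4054/(4910 + 4054) = 15.6 V.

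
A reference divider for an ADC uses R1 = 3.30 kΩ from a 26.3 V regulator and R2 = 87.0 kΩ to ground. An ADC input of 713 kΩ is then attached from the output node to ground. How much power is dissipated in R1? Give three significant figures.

P ≈ 0.349 mW

Total resistance from the source is R1 + (R2‖R_L) = 80.84 kΩ, so I = 26.3/80.84 kΩ = 0.3253 mA.
P = I²·R1 = (0.3253 mA)² × 3.30 kΩ = 0.349 mW.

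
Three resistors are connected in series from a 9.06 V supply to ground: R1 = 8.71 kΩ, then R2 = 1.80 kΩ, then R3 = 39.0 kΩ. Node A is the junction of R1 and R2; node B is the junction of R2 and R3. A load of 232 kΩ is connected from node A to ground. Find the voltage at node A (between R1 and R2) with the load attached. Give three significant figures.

Below node A the series string R2+R3 = 40.80 kΩ sits in parallel with the 232 kΩ load: 34.70 kΩ.
V_A = 9.06 × 34.70/(8.71 + 34.70) = 7.24 V.

V ≈ 7.24 V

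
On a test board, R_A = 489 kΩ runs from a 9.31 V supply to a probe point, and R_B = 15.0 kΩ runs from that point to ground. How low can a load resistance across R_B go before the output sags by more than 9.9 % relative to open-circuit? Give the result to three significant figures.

R_L(min) ≈ 132 kΩ

Output resistance R_th = R_A‖R_B = (489 × 15.0)/504.0 = 14.55 kΩ.
The fractional drop is R_th/(R_th + R_L); requiring this ≤ 0.0990 gives R_L ≥ R_th(1/0.0990 − 1) = 14.55 × 9.101 = 132 kΩ.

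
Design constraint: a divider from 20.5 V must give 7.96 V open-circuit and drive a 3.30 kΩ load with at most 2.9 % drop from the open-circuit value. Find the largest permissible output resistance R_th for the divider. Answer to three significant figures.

R_th ≤ 98.6 Ω

Loading drop = R_th/(R_th + R_L) ≤ 0.0290, so R_th ≤ R_L · ε/(1−ε) = 3.30 kΩ × 0.0290/0.9710 = 98.6 Ω.
(Any R1, R2 with R2/(R1+R2) = 0.388 and R1‖R2 ≤ 98.6 Ω will meet the spec.)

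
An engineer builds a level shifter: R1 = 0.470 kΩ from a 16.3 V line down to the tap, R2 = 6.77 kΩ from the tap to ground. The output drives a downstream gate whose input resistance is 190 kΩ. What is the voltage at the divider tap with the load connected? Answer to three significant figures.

The load sits in parallel with R2: R2‖R_L = (6770 × 190000) / (6770 + 190000) = 6537 Ω.
V_out = 16.3 × 6537 / (470 + 6537) = 16.3 × 6537/7007 = 15.2 V.

V_out ≈ 15.2 V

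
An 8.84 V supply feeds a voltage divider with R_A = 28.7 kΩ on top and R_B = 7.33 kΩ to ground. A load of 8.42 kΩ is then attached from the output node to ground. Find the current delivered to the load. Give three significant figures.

I_L ≈ 0.126 mA

R_B‖R_L = 3.919 kΩ; V_out = 8.84 × 3.919/32.62 = 1.062 V.
I_L = V_out / R_L = 1.062 / 8.42 kΩ = 0.126 mA.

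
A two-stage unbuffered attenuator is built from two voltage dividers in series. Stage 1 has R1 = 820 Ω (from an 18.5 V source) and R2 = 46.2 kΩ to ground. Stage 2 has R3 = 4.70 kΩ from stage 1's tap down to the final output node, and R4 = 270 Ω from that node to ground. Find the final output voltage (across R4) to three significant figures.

V_out ≈ 0.850 V

Stage 2 presents R3+R4 = 4970 Ω as a load on stage 1's tap.
Stage 1's lower leg becomes R2‖(R3+R4) = 4487 Ω, so V_mid = 18.5 × 4487/5307 = 15.64 V.
Stage 2 is itself unloaded: V_out = V_mid × R4/(R3+R4) = 15.64 × 270/4970 = 0.850 V.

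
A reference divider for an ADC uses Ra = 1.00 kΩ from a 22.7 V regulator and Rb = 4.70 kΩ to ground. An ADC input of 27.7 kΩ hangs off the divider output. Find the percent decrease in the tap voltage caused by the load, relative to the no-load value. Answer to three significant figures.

The divider's output (Thévenin) resistance is Ra‖Rb = 0.8246 kΩ.
Fractional drop under load = R_th/(R_th + R_L) = 0.8246 / (0.8246 + 27.7) = 0.02891.
So the output falls by 2.89 %.

2.89 %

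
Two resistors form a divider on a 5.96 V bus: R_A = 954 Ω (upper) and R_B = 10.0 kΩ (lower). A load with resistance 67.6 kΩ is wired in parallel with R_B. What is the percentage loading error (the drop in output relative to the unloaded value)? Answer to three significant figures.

1.27 %

The divider's output (Thévenin) resistance is R_A‖R_B = 870.9 Ω.
Fractional drop under load = R_th/(R_th + R_L) = 870.9 / (870.9 + 67600) = 0.01272.
So the output falls by 1.27 %.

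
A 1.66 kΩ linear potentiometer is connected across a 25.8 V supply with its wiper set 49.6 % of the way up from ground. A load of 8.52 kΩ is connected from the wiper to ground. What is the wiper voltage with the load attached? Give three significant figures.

V ≈ 12.2 V

The wiper splits the pot into (1−α)R = 836.6 Ω above and αR = 823.4 Ω below.
Lower section ‖ load = 750.8 Ω.
V_wiper = 25.8 × 750.8/(836.6 + 750.8) = 12.2 V.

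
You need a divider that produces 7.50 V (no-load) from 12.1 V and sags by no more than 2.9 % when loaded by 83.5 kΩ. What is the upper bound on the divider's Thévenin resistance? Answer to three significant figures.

R_th ≤ 2.49 kΩ

Loading drop = R_th/(R_th + R_L) ≤ 0.0290, so R_th ≤ R_L · ε/(1−ε) = 83.5 kΩ × 0.0290/0.9710 = 2.49 kΩ.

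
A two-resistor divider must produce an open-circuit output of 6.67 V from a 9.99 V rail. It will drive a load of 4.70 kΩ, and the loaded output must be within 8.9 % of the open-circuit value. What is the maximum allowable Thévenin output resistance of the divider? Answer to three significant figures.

Loading drop = R_th/(R_th + R_L) ≤ 0.0890, so R_th ≤ R_L · ε/(1−ε) = 4.70 kΩ × 0.0890/0.9110 = 459 Ω.
(Any R1, R2 with R2/(R1+R2) = 0.668 and R1‖R2 ≤ 459 Ω will meet the spec.)

R_th ≤ 459 Ω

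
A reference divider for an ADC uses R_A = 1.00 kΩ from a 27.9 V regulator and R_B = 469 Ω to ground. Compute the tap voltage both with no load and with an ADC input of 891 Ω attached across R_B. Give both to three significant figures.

Unloaded: 8.91 V; loaded: 6.56 V

Open-circuit: V = 27.9 × 469/(1000 + 469) = 8.91 V.
With the load, R_B becomes R_B‖R_L = 307.3 Ω, so V = 27.9 × 307.3/1307 = 6.56 V.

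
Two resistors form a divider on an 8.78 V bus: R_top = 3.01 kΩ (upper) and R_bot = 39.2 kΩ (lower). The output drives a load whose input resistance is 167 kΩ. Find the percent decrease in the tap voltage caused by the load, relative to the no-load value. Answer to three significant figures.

1.65 %

The divider's output (Thévenin) resistance is R_top‖R_bot = 2.795 kΩ.
Fractional drop under load = R_th/(R_th + R_L) = 2.795 / (2.795 + 167) = 0.01646.
So the output falls by 1.65 %.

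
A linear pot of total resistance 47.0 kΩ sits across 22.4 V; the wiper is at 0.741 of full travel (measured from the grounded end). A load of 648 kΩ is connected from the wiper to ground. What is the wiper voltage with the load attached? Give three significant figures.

V ≈ 16.4 V

The wiper splits the pot into (1−α)R = 12.17 kΩ above and αR = 34.83 kΩ below.
Lower section ‖ load = 33.05 kΩ.
V_wiper = 22.4 × 33.05/(12.17 + 33.05) = 16.4 V.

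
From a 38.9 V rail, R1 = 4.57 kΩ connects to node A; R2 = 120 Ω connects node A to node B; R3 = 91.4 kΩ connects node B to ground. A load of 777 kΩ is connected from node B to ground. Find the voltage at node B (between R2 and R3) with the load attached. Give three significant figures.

V ≈ 36.8 V

At node B, R3 is in parallel with the load: R3‖R_L = 81780 Ω.
Below node A the resistance is R2 + (R3‖R_L) = 81900 Ω, so V_A = 38.9 × 81900/86470 = 36.84 V.
Then V_B = V_A × (R3‖R_L)/(R2 + R3‖R_L) = 36.84 × 81780/81900 = 36.8 V.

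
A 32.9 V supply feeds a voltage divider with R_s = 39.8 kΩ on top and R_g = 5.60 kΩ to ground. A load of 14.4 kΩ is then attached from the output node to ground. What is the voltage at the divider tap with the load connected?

The load sits in parallel with R_g: R_g‖R_L = (5.60 × 14.4) / (5.60 + 14.4) = 4.032 kΩ.
V_out = 32.9 × 4.032 / (39.8 + 4.032) = 32.9 × 4.032/43.83 = 3.03 V.

V_out ≈ 3.03 V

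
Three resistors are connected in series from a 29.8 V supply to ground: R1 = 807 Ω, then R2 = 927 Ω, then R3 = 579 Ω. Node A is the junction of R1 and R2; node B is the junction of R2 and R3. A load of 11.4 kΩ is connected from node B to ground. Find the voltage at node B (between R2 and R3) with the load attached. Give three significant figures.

V ≈ 7.19 V

At node B, R3 is in parallel with the load: R3‖R_L = 551.0 Ω.
Below node A the resistance is R2 + (R3‖R_L) = 1478 Ω, so V_A = 29.8 × 1478/2285 = 19.28 V.
Then V_B = V_A × (R3‖R_L)/(R2 + R3‖R_L) = 19.28 × 551.0/1478 = 7.19 V.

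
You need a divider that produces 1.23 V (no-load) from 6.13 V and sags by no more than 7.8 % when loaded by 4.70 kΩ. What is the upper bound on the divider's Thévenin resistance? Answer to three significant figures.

Loading drop = R_th/(R_th + R_L) ≤ 0.0780, so R_th ≤ R_L · ε/(1−ε) = 4.70 kΩ × 0.0780/0.9220 = 398 Ω.
(Any R1, R2 with R2/(R1+R2) = 0.201 and R1‖R2 ≤ 398 Ω will meet the spec.)

R_th ≤ 398 Ω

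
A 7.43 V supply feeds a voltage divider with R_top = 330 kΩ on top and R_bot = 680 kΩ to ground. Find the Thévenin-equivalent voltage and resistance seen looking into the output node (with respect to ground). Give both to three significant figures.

V_th = 5.00 V, R_th = 222 kΩ

V_th is the open-circuit tap voltage: 7.43 × 680/(330 + 680) = 5.00 V.
With the supply zeroed, R_top and R_bot appear in parallel from the tap: R_th = R_top‖R_bot = (330 × 680)/1010 = 222 kΩ.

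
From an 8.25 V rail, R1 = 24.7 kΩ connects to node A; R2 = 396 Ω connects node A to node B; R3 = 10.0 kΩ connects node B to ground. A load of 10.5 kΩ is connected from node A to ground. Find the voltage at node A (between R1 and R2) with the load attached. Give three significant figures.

Below node A the series string R2+R3 = 10400 Ω sits in parallel with the 10500 Ω load: 5224 Ω.
V_A = 8.25 × 5224/(24700 + 5224) = 1.44 V.

V ≈ 1.44 V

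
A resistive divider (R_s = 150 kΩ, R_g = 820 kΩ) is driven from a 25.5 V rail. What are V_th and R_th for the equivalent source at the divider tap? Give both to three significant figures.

V_th is the open-circuit tap voltage: 25.5 × 820/(150 + 820) = 21.6 V.
With the supply zeroed, R_s and R_g appear in parallel from the tap: R_th = R_s‖R_g = (150 × 820)/970.0 = 127 kΩ.

V_th = 21.6 V, R_th = 127 kΩ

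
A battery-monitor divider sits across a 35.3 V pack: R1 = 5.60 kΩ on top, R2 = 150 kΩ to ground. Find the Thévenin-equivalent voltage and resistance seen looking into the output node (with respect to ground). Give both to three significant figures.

V_th is the open-circuit tap voltage: 35.3 × 150/(5.60 + 150) = 34.0 V.
With the supply zeroed, R1 and R2 appear in parallel from the tap: R_th = R1‖R2 = (5.60 × 150)/155.6 = 5.40 kΩ.

V_th = 34.0 V, R_th = 5.40 kΩ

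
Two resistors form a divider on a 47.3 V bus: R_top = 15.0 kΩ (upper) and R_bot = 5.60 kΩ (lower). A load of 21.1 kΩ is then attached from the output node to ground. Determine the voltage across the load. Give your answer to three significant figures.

V_out ≈ 10.8 V

The load sits in parallel with R_bot: R_bot‖R_L = (5.60 × 21.1) / (5.60 + 21.1) = 4.425 kΩ.
V_out = 47.3 × 4.425 / (15.0 + 4.425) = 47.3 × 4.425/19.43 = 10.8 V.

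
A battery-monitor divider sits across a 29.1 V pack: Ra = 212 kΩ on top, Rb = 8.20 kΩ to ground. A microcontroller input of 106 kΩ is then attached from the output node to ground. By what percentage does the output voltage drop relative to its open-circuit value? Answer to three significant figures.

The divider's output (Thévenin) resistance is Ra‖Rb = 7.895 kΩ.
Fractional drop under load = R_th/(R_th + R_L) = 7.895 / (7.895 + 106) = 0.06932.
So the output falls by 6.93 %.

6.93 %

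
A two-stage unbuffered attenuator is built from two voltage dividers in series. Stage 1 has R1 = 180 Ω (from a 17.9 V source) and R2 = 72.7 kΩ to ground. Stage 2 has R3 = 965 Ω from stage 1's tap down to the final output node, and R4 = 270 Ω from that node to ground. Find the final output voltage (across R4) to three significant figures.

Stage 2 presents R3+R4 = 1235 Ω as a load on stage 1's tap.
Stage 1's lower leg becomes R2‖(R3+R4) = 1214 Ω, so V_mid = 17.9 × 1214/1394 = 15.59 V.
Stage 2 is itself unloaded: V_out = V_mid × R4/(R3+R4) = 15.59 × 270/1235 = 3.41 V.

V_out ≈ 3.41 V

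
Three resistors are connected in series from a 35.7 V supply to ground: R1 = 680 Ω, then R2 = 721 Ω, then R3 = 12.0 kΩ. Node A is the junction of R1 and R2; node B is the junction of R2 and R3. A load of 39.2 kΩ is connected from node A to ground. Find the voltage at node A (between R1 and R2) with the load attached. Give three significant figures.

Below node A the series string R2+R3 = 12720 Ω sits in parallel with the 39200 Ω load: 9604 Ω.
V_A = 35.7 × 9604/(680 + 9604) = 33.3 V.

V ≈ 33.3 V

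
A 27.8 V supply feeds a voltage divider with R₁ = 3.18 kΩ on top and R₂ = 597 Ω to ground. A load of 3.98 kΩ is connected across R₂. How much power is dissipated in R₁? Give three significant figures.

Total resistance from the source is R₁ + (R₂‖R_L) = 3699 Ω, so I = 27.8/3699 Ω = 7.515 mA.
P = I²·R₁ = (7.515 mA)² × 3.18 kΩ = 180 mW.

P ≈ 180 mW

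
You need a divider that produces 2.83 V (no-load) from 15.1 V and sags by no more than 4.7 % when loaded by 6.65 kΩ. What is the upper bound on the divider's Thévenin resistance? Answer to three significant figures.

Loading drop = R_th/(R_th + R_L) ≤ 0.0470, so R_th ≤ R_L · ε/(1−ε) = 6.65 kΩ × 0.0470/0.9530 = 328 Ω.

R_th ≤ 328 Ω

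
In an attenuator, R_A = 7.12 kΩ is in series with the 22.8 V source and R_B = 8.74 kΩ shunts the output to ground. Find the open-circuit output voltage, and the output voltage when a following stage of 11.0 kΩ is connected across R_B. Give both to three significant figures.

Open-circuit: V = 22.8 × 8.74/(7.12 + 8.74) = 12.6 V.
With the load, R_B becomes R_B‖R_L = 4.870 kΩ, so V = 22.8 × 4.870/11.99 = 9.26 V.

Unloaded: 12.6 V; loaded: 9.26 V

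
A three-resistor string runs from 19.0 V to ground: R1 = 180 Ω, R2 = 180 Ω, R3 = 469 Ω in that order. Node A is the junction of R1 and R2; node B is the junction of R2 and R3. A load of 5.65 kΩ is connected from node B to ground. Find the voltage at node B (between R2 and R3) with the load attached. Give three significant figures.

V ≈ 10.4 V

At node B, R3 is in parallel with the load: R3‖R_L = 433.1 Ω.
Below node A the resistance is R2 + (R3‖R_L) = 613.1 Ω, so V_A = 19.0 × 613.1/793.1 = 14.69 V.
Then V_B = V_A × (R3‖R_L)/(R2 + R3‖R_L) = 14.69 × 433.1/613.1 = 10.4 V.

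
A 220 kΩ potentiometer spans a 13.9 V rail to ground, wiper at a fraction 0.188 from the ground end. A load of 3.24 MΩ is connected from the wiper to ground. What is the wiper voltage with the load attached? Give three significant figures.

The wiper splits the pot into (1−α)R = 178.6 kΩ above and αR = 41.36 kΩ below.
Lower section ‖ load = 40.84 kΩ.
V_wiper = 13.9 × 40.84/(178.6 + 40.84) = 2.59 V.

V ≈ 2.59 V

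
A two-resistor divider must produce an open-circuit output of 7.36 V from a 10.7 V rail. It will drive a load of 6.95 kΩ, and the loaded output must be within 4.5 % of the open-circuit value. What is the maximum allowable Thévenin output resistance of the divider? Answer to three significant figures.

Loading drop = R_th/(R_th + R_L) ≤ 0.0450, so R_th ≤ R_L · ε/(1−ε) = 6.95 kΩ × 0.0450/0.9550 = 327 Ω.

R_th ≤ 327 Ω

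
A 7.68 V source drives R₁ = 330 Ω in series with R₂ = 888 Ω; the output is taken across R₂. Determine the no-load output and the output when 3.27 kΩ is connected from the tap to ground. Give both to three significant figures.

Open-circuit: V = 7.68 × 888/(330 + 888) = 5.60 V.
With the load, R₂ becomes R₂‖R_L = 698.4 Ω, so V = 7.68 × 698.4/1028 = 5.22 V.

Unloaded: 5.60 V; loaded: 5.22 V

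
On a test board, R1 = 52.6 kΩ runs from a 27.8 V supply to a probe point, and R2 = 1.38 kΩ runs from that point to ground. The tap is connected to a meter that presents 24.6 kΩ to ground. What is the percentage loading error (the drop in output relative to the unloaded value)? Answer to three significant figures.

5.18 %

The divider's output (Thévenin) resistance is R1‖R2 = 1.345 kΩ.
Fractional drop under load = R_th/(R_th + R_L) = 1.345 / (1.345 + 24.6) = 0.05183.
So the output falls by 5.18 %.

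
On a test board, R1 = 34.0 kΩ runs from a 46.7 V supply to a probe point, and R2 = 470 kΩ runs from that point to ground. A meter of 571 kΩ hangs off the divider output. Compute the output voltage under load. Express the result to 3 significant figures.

The load sits in parallel with R2: R2‖R_L = (470 × 571) / (470 + 571) = 257.8 kΩ.
V_out = 46.7 × 257.8 / (34.0 + 257.8) = 46.7 × 257.8/291.8 = 41.3 V.

V_out ≈ 41.3 V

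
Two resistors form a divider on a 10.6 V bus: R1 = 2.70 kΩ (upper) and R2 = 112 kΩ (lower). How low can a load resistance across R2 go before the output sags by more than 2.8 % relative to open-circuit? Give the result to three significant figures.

Output resistance R_th = R1‖R2 = (2.70 × 112)/114.7 = 2.636 kΩ.
The fractional drop is R_th/(R_th + R_L); requiring this ≤ 0.0280 gives R_L ≥ R_th(1/0.0280 − 1) = 2.636 × 34.71 = 91.5 kΩ.

R_L(min) ≈ 91.5 kΩ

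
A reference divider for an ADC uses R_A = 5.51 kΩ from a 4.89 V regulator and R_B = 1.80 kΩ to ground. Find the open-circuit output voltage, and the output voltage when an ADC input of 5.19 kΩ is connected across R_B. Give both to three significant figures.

Open-circuit: V = 4.89 × 1.80/(5.51 + 1.80) = 1.20 V.
With the load, R_B becomes R_B‖R_L = 1.336 kΩ, so V = 4.89 × 1.336/6.846 = 0.955 V.

Unloaded: 1.20 V; loaded: 0.955 V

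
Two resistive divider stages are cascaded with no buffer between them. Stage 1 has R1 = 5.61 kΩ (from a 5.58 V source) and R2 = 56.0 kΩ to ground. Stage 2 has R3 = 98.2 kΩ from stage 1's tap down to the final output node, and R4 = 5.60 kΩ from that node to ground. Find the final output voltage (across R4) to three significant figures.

V_out ≈ 0.261 V

Stage 2 presents R3+R4 = 103.8 kΩ as a load on stage 1's tap.
Stage 1's lower leg becomes R2‖(R3+R4) = 36.38 kΩ, so V_mid = 5.58 × 36.38/41.99 = 4.834 V.
Stage 2 is itself unloaded: V_out = V_mid × R4/(R3+R4) = 4.834 × 5.60/103.8 = 0.261 V.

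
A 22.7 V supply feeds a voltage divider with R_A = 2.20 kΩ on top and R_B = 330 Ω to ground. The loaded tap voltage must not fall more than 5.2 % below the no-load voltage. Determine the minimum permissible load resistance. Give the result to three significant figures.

Output resistance R_th = R_A‖R_B = (2200 × 330)/2530 = 287.0 Ω.
The fractional drop is R_th/(R_th + R_L); requiring this ≤ 0.0520 gives R_L ≥ R_th(1/0.0520 − 1) = 287.0 × 18.23 = 5.23 kΩ.

R_L(min) ≈ 5.23 kΩ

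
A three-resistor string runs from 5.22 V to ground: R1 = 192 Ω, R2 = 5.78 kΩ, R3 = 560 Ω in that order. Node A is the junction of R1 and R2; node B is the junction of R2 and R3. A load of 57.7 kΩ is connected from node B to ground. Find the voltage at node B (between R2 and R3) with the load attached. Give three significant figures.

At node B, R3 is in parallel with the load: R3‖R_L = 554.6 Ω.
Below node A the resistance is R2 + (R3‖R_L) = 6335 Ω, so V_A = 5.22 × 6335/6527 = 5.066 V.
Then V_B = V_A × (R3‖R_L)/(R2 + R3‖R_L) = 5.066 × 554.6/6335 = 0.444 V.

V ≈ 0.444 V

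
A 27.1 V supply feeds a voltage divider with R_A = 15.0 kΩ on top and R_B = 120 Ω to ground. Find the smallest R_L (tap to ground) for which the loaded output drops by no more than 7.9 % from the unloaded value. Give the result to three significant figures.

Output resistance R_th = R_A‖R_B = (15000 × 120)/15120 = 119.0 Ω.
The fractional drop is R_th/(R_th + R_L); requiring this ≤ 0.0790 gives R_L ≥ R_th(1/0.0790 − 1) = 119.0 × 11.66 = 1.39 kΩ.

R_L(min) ≈ 1.39 kΩ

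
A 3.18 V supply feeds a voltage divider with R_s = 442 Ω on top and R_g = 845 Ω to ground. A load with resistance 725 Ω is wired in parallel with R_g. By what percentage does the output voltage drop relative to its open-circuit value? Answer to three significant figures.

Unloaded V = 3.18 × 845/1287 = 2.088 V.
Loaded: R_g‖R_L = 390.2 Ω, giving V = 3.18 × 390.2/832.2 = 1.491 V.
Drop = (2.088 − 1.491) / 2.088 = 28.6 %.

28.6 %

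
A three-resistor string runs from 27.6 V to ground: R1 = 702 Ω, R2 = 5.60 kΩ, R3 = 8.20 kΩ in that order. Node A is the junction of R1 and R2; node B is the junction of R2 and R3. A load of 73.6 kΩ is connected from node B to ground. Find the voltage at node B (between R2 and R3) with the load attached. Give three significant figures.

At node B, R3 is in parallel with the load: R3‖R_L = 7378 Ω.
Below node A the resistance is R2 + (R3‖R_L) = 12980 Ω, so V_A = 27.6 × 12980/13680 = 26.18 V.
Then V_B = V_A × (R3‖R_L)/(R2 + R3‖R_L) = 26.18 × 7378/12980 = 14.9 V.

V ≈ 14.9 V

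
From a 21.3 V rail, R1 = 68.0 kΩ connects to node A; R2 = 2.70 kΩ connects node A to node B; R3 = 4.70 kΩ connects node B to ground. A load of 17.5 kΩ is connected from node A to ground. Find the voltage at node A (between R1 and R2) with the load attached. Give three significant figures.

V ≈ 1.51 V

Below node A the series string R2+R3 = 7.400 kΩ sits in parallel with the 17.5 kΩ load: 5.201 kΩ.
V_A = 21.3 × 5.201/(68.0 + 5.201) = 1.51 V.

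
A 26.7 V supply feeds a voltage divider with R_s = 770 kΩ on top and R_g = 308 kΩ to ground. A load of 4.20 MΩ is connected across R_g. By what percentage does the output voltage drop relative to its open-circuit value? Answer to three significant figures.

4.98 %

The divider's output (Thévenin) resistance is R_s‖R_g = 220.0 kΩ.
Fractional drop under load = R_th/(R_th + R_L) = 220.0 / (220.0 + 4200) = 0.04977.
So the output falls by 4.98 %.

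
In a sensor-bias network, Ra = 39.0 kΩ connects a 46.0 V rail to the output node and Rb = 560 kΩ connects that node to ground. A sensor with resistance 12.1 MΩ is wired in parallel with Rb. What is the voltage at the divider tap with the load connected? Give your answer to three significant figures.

The load sits in parallel with Rb: Rb‖R_L = (560 × 12100) / (560 + 12100) = 535.2 kΩ.
V_out = 46.0 × 535.2 / (39.0 + 535.2) = 46.0 × 535.2/574.2 = 42.9 V.

V_out ≈ 42.9 V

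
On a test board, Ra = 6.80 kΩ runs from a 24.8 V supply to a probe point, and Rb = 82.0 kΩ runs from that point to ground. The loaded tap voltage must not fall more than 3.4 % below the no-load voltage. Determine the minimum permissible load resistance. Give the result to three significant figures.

Output resistance R_th = Ra‖Rb = (6.80 × 82.0)/88.80 = 6.279 kΩ.
The fractional drop is R_th/(R_th + R_L); requiring this ≤ 0.0340 gives R_L ≥ R_th(1/0.0340 − 1) = 6.279 × 28.41 = 178 kΩ.

R_L(min) ≈ 178 kΩ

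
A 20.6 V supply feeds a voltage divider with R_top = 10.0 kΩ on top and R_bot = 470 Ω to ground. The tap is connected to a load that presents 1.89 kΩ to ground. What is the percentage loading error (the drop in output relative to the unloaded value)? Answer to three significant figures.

The divider's output (Thévenin) resistance is R_top‖R_bot = 448.9 Ω.
Fractional drop under load = R_th/(R_th + R_L) = 448.9 / (448.9 + 1890) = 0.1919.
So the output falls by 19.2 %.

19.2 %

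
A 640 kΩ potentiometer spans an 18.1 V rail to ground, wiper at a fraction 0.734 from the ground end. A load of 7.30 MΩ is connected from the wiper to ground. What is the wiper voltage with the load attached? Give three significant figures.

V ≈ 13.1 V

The wiper splits the pot into (1−α)R = 170.2 kΩ above and αR = 469.8 kΩ below.
Lower section ‖ load = 441.4 kΩ.
V_wiper = 18.1 × 441.4/(170.2 + 441.4) = 13.1 V.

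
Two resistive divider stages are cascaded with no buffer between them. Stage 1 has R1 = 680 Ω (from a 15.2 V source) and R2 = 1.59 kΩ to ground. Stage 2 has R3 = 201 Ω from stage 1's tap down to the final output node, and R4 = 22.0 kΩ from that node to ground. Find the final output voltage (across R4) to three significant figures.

Stage 2 presents R3+R4 = 22200 Ω as a load on stage 1's tap.
Stage 1's lower leg becomes R2‖(R3+R4) = 1484 Ω, so V_mid = 15.2 × 1484/2164 = 10.42 V.
Stage 2 is itself unloaded: V_out = V_mid × R4/(R3+R4) = 10.42 × 22000/22200 = 10.3 V.

V_out ≈ 10.3 V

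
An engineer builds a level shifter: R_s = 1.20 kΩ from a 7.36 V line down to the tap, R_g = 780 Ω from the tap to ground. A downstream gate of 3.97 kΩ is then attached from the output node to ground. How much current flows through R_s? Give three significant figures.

I ≈ 3.97 mA

R_g‖R_L = 651.9 Ω, so the source sees R_s + R_g‖R_L = 1852 Ω.
I = 7.36 V / 1852 Ω = 3.97 mA.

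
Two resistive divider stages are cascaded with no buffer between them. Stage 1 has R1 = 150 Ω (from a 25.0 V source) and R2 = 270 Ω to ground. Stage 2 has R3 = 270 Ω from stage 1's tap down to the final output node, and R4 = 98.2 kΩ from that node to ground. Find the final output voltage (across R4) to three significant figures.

V_out ≈ 16.0 V

Stage 2 presents R3+R4 = 98470 Ω as a load on stage 1's tap.
Stage 1's lower leg becomes R2‖(R3+R4) = 269.3 Ω, so V_mid = 25.0 × 269.3/419.3 = 16.06 V.
Stage 2 is itself unloaded: V_out = V_mid × R4/(R3+R4) = 16.06 × 98200/98470 = 16.0 V.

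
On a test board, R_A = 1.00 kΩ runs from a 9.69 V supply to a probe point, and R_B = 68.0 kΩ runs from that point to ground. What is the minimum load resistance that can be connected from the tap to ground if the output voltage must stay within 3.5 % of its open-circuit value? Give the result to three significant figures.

Output resistance R_th = R_A‖R_B = (1000 × 68000)/69000 = 985.5 Ω.
The fractional drop is R_th/(R_th + R_L); requiring this ≤ 0.0350 gives R_L ≥ R_th(1/0.0350 − 1) = 985.5 × 27.57 = 27.2 kΩ.

R_L(min) ≈ 27.2 kΩ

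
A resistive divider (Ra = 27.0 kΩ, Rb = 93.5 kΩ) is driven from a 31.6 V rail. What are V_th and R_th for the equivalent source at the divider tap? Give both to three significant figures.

V_th is the open-circuit tap voltage: 31.6 × 93.5/(27.0 + 93.5) = 24.5 V.
With the supply zeroed, Ra and Rb appear in parallel from the tap: R_th = Ra‖Rb = (27.0 × 93.5)/120.5 = 21.0 kΩ.

V_th = 24.5 V, R_th = 21.0 kΩ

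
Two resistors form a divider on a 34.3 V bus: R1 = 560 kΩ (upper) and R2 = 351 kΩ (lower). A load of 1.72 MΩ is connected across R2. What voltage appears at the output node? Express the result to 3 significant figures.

The load sits in parallel with R2: R2‖R_L = (351 × 1720) / (351 + 1720) = 291.5 kΩ.
V_out = 34.3 × 291.5 / (560 + 291.5) = 34.3 × 291.5/851.5 = 11.7 V.
(Unloaded it would have been 13.2 V.)

V_out ≈ 11.7 V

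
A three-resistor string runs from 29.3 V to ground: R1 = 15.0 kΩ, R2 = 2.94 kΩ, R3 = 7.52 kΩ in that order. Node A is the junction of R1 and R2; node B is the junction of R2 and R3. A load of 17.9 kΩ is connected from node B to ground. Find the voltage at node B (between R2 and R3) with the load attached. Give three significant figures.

V ≈ 6.68 V

At node B, R3 is in parallel with the load: R3‖R_L = 5.295 kΩ.
Below node A the resistance is R2 + (R3‖R_L) = 8.235 kΩ, so V_A = 29.3 × 8.235/23.24 = 10.38 V.
Then V_B = V_A × (R3‖R_L)/(R2 + R3‖R_L) = 10.38 × 5.295/8.235 = 6.68 V.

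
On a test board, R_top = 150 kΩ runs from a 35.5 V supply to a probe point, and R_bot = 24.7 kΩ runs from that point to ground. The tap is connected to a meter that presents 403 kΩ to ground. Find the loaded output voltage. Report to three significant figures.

V_out ≈ 4.77 V

The load sits in parallel with R_bot: R_bot‖R_L = (24.7 × 403) / (24.7 + 403) = 23.27 kΩ.
V_out = 35.5 × 23.27 / (150 + 23.27) = 35.5 × 23.27/173.3 = 4.77 V.
(Unloaded it would have been 5.02 V.)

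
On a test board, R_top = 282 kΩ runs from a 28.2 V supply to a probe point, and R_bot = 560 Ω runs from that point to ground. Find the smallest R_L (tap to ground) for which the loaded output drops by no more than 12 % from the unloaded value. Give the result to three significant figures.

Output resistance R_th = R_top‖R_bot = (282000 × 560)/282600 = 558.9 Ω.
The fractional drop is R_th/(R_th + R_L); requiring this ≤ 0.120 gives R_L ≥ R_th(1/0.120 − 1) = 558.9 × 7.333 = 4.10 kΩ.

R_L(min) ≈ 4.10 kΩ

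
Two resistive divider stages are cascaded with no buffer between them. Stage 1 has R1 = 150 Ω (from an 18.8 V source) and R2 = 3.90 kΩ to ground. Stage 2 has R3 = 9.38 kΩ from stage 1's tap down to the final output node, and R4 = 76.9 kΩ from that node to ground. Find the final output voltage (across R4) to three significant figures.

Stage 2 presents R3+R4 = 86280 Ω as a load on stage 1's tap.
Stage 1's lower leg becomes R2‖(R3+R4) = 3731 Ω, so V_mid = 18.8 × 3731/3881 = 18.07 V.
Stage 2 is itself unloaded: V_out = V_mid × R4/(R3+R4) = 18.07 × 76900/86280 = 16.1 V.

V_out ≈ 16.1 V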